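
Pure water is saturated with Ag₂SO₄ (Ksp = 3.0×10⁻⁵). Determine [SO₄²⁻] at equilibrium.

2.0×10⁻² M

Ag₂SO₄(s) ⇌ 2 Ag⁺(aq) + SO₄²⁻(aq)
For each mole of Ag₂SO₄ that dissolves per liter, [Ag⁺] = 2s and [SO₄²⁻] = s; let s denote this solubility.
Ksp = [Ag⁺]^2[SO₄²⁻] = (2s)^2 · s = 4s^3 = 3.0×10⁻⁵
s = 2.0×10⁻² mol/L
[SO₄²⁻] = s = 2.0×10⁻² mol/L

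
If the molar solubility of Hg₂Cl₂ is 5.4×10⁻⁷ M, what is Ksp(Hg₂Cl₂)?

Hg₂Cl₂(s) ⇌ Hg₂²⁺(aq) + 2 Cl⁻(aq)
For each mole of Hg₂Cl₂ that dissolves per liter, [Hg₂²⁺] = s and [Cl⁻] = 2s; let s denote this solubility.
Ksp = [Hg₂²⁺][Cl⁻]^2 = s · (2s)^2 = 4s^3
Ksp = 4 × (5.4×10⁻⁷)^3 = 6.3×10⁻¹⁹

Ksp = 6.3×10⁻¹⁹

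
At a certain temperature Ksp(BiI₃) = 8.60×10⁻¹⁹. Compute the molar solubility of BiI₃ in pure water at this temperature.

1.34×10⁻⁵ M

BiI₃(s) ⇌ Bi³⁺(aq) + 3 I⁻(aq)
If s mol/L of BiI₃ dissolves, [Bi³⁺] = s and [I⁻] = 3s.
Ksp = [Bi³⁺][I⁻]^3 = s · (3s)^3 = 27s^4
27s^4 = 8.60×10⁻¹⁹  ⇒  s^4 = 3.19×10⁻²⁰
Taking the 4th root, s = 1.34×10⁻⁵ M.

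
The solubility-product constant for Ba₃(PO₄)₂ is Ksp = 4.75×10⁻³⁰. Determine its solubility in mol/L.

Ba₃(PO₄)₂(s) ⇌ 3 Ba²⁺(aq) + 2 PO₄³⁻(aq)
If s mol/L of Ba₃(PO₄)₂ dissolves, [Ba²⁺] = 3s and [PO₄³⁻] = 2s.
Ksp = [Ba²⁺]^3[PO₄³⁻]^2 = (3s)^3 · (2s)^2 = 108s^5
108s^5 = 4.75×10⁻³⁰  ⇒  s^5 = 4.40×10⁻³²
s = (4.40×10⁻³²)^(1/5) = 5.35×10⁻⁷ mol/L

5.35×10⁻⁷ M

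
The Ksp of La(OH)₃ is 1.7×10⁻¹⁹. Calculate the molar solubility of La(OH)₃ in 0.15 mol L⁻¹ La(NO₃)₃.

La(OH)₃(s) ⇌ La³⁺(aq) + 3 OH⁻(aq)
La³⁺ is already present at 0.15 mol L⁻¹. If s mol/L of La(OH)₃ dissolves, [OH⁻] = 3s while [La³⁺] ≈ 0.15 mol L⁻¹.
Ksp = [La³⁺][OH⁻]^3 = (0.15)(3s)^3
(3s)^3 = 1.7×10⁻¹⁹ / (0.15) = 1.1×10⁻¹⁸
s = 3.5×10⁻⁷ mol L⁻¹

3.5×10⁻⁷ M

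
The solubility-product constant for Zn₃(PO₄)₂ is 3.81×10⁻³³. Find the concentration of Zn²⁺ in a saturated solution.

3.86×10⁻⁷ M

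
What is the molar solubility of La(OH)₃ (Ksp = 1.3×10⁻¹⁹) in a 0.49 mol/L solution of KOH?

La(OH)₃(s) ⇌ La³⁺(aq) + 3 OH⁻(aq)
OH⁻ is already present at 0.49 mol/L. If s mol/L of La(OH)₃ dissolves, [La³⁺] = s while [OH⁻] ≈ 0.49 mol/L.
Ksp = [La³⁺][OH⁻]^3 = s(0.49)^3
s = 1.3×10⁻¹⁹ / (0.49)^3 = 1.1×10⁻¹⁸
s = 1.1×10⁻¹⁸ mol/L

1.1×10⁻¹⁸ M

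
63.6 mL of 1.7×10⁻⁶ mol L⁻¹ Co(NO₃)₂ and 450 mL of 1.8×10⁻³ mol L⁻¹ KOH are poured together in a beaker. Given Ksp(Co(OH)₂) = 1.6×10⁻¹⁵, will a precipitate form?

The combined volume is 513.6 mL.
[Co²⁺] = (1.7×10⁻⁶)(63.6)/513.6 = 2.1×10⁻⁷ mol L⁻¹
[OH⁻] = (1.8×10⁻³)(450)/513.6 = 1.6×10⁻³ mol L⁻¹
Q = [Co²⁺][OH⁻]^2 = 5.2×10⁻¹³
Since Q (5.2×10⁻¹³) exceeds Ksp (1.6×10⁻¹⁵), Co(OH)₂ will precipitate.

Yes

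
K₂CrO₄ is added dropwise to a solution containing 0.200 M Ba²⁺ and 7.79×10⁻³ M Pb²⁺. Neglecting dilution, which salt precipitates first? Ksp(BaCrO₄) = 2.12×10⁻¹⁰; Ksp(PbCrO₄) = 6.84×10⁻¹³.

PbCrO₄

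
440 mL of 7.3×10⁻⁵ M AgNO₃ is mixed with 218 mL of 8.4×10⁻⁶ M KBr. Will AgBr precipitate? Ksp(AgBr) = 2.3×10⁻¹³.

After mixing, V = 440 mL + 218 mL = 658 mL.
[Ag⁺] = (7.3×10⁻⁵)(440)/658 = 4.9×10⁻⁵ M
[Br⁻] = (8.4×10⁻⁶)(218)/658 = 2.8×10⁻⁶ M
Q = [Ag⁺][Br⁻] = 1.4×10⁻¹⁰
Q = 1.4×10⁻¹⁰ > Ksp = 2.3×10⁻¹³, so the solution is supersaturated and AgBr precipitates.

Yes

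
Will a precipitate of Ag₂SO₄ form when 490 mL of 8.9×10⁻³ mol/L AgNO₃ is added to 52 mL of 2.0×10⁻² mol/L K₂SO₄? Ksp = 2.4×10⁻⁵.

Total volume after mixing = 490 + 52 = 542 mL.
[Ag⁺] = (8.9×10⁻³)(490)/542 = 8.0×10⁻³ mol/L
[SO₄²⁻] = (2.0×10⁻²)(52)/542 = 1.9×10⁻³ mol/L
Q = [Ag⁺]^2[SO₄²⁻] = 1.2×10⁻⁷
Q < Ksp (1.2×10⁻⁷ vs 2.4×10⁻⁵); the solution remains unsaturated and no precipitate forms.

No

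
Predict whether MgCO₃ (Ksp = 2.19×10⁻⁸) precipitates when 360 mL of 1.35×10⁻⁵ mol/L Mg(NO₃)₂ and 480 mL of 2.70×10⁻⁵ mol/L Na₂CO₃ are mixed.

No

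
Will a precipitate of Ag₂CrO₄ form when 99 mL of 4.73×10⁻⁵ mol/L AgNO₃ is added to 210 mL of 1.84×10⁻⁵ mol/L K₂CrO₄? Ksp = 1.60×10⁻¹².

After mixing, V = 99 mL + 210 mL = 309 mL.
[Ag⁺] = (4.73×10⁻⁵)(99)/309 = 1.52×10⁻⁵ mol/L
[CrO₄²⁻] = (1.84×10⁻⁵)(210)/309 = 1.25×10⁻⁵ mol/L
Q = [Ag⁺]^2[CrO₄²⁻] = 2.87×10⁻¹⁵
Since Q (2.87×10⁻¹⁵) is less than Ksp (1.60×10⁻¹²), no Ag₂CrO₄ precipitates.

No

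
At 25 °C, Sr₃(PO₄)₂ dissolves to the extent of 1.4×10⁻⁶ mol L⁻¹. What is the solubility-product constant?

Sr₃(PO₄)₂(s) ⇌ 3 Sr²⁺(aq) + 2 PO₄³⁻(aq)
With molar solubility s: [Sr²⁺] = 3s, [PO₄³⁻] = 2s.
Ksp = [Sr²⁺]^3[PO₄³⁻]^2 = (3s)^3 · (2s)^2 = 108s^5
Ksp = 108 × (1.4×10⁻⁶)^5 = 5.8×10⁻²⁸

Ksp = 5.8×10⁻²⁸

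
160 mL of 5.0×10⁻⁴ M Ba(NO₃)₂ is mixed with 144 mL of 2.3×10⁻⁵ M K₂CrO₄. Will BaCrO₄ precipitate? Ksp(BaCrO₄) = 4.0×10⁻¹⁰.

Total volume after mixing = 160 + 144 = 304 mL.
[Ba²⁺] = (5.0×10⁻⁴)(160)/304 = 2.6×10⁻⁴ M
[CrO₄²⁻] = (2.3×10⁻⁵)(144)/304 = 1.1×10⁻⁵ M
Q = [Ba²⁺][CrO₄²⁻] = 2.9×10⁻⁹
Because Q > Ksp (2.9×10⁻⁹ vs 4.0×10⁻¹⁰), a precipitate of BaCrO₄ forms.

Yes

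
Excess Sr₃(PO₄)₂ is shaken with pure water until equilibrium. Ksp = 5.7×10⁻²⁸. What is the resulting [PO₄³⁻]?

Sr₃(PO₄)₂(s) ⇌ 3 Sr²⁺(aq) + 2 PO₄³⁻(aq)
With molar solubility s: [Sr²⁺] = 3s, [PO₄³⁻] = 2s.
Ksp = [Sr²⁺]^3[PO₄³⁻]^2 = (3s)^3 · (2s)^2 = 108s^5 = 5.7×10⁻²⁸
s = 1.4×10⁻⁶ mol/L
[PO₄³⁻] = 2s = 2.8×10⁻⁶ mol/L

2.8×10⁻⁶ M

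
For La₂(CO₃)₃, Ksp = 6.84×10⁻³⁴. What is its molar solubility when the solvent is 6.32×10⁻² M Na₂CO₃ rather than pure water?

8.23×10⁻¹⁶ M

La₂(CO₃)₃(s) ⇌ 2 La³⁺(aq) + 3 CO₃²⁻(aq)
Let s be the solubility of La₂(CO₃)₃ here. The common ion gives [CO₃²⁻] ≈ 6.32×10⁻² M, and [La³⁺] = 2s.
Ksp = [La³⁺]^2[CO₃²⁻]^3 = (2s)^2(6.32×10⁻²)^3
(2s)^2 = 6.84×10⁻³⁴ / (6.32×10⁻²)^3 = 2.71×10⁻³⁰
s = 8.23×10⁻¹⁶ M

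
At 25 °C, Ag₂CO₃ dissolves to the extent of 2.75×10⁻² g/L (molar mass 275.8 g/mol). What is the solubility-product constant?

Ksp = 3.97×10⁻¹²

s = (2.75×10⁻² g L⁻¹)/(275.8 g mol⁻¹) = 9.9710×10⁻⁵ M
Ag₂CO₃(s) ⇌ 2 Ag⁺(aq) + CO₃²⁻(aq)
If s mol/L of Ag₂CO₃ dissolves, [Ag⁺] = 2s and [CO₃²⁻] = s.
Ksp = [Ag⁺]^2[CO₃²⁻] = (2s)^2 · s = 4s^3
Ksp = 4 × (9.9710×10⁻⁵)^3 = 3.97×10⁻¹²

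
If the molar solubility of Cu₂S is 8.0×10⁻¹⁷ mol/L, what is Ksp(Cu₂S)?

Cu₂S(s) ⇌ 2 Cu⁺(aq) + S²⁻(aq)
Call the molar solubility s, so that [Cu⁺] = 2s and [S²⁻] = s.
Ksp = [Cu⁺]^2[S²⁻] = (2s)^2 · s = 4s^3
Ksp = 4 × (8.0×10⁻¹⁷)^3 = 2.0×10⁻⁴⁸

Ksp = 2.0×10⁻⁴⁸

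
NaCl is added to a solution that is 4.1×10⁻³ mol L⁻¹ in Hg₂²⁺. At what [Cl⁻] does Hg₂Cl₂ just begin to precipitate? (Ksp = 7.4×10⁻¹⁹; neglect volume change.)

Precipitation of each salt begins when its ion product equals Ksp.
Hg₂Cl₂(s) ⇌ Hg₂²⁺(aq) + 2 Cl⁻(aq)
Ksp = [Hg₂²⁺][Cl⁻]^2 = [Cl⁻]^2(4.1×10⁻³)
[Cl⁻]^2 = 7.4×10⁻¹⁹ / (4.1×10⁻³) = 1.8×10⁻¹⁶
[Cl⁻] = 1.3×10⁻⁸ mol L⁻¹

1.3×10⁻⁸ M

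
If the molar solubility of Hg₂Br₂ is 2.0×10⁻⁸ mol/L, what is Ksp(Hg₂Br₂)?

Ksp = 3.2×10⁻²³

Hg₂Br₂(s) ⇌ Hg₂²⁺(aq) + 2 Br⁻(aq)
Let s be the molar solubility. Then [Hg₂²⁺] = s and [Br⁻] = 2s.
Ksp = [Hg₂²⁺][Br⁻]^2 = s · (2s)^2 = 4s^3
Ksp = 4 × (2.0×10⁻⁸)^3 = 3.2×10⁻²³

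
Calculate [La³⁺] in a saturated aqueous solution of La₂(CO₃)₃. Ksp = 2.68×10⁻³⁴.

1.51×10⁻⁷ M

La₂(CO₃)₃(s) ⇌ 2 La³⁺(aq) + 3 CO₃²⁻(aq)
With molar solubility s: [La³⁺] = 2s, [CO₃²⁻] = 3s.
Ksp = [La³⁺]^2[CO₃²⁻]^3 = (2s)^2 · (3s)^3 = 108s^5 = 2.68×10⁻³⁴
s = 7.57×10⁻⁸ M
[La³⁺] = 2s = 1.51×10⁻⁷ M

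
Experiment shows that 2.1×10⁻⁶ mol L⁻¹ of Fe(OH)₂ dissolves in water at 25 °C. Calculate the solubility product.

Ksp = 3.7×10⁻¹⁷

Fe(OH)₂(s) ⇌ Fe²⁺(aq) + 2 OH⁻(aq)
Let s be the molar solubility. Then [Fe²⁺] = s and [OH⁻] = 2s.
Ksp = [Fe²⁺][OH⁻]^2 = s · (2s)^2 = 4s^3
Ksp = 4 × (2.1×10⁻⁶)^3 = 3.7×10⁻¹⁷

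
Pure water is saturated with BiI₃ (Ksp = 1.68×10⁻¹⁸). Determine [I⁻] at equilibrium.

BiI₃(s) ⇌ Bi³⁺(aq) + 3 I⁻(aq)
Let s be the molar solubility. Then [Bi³⁺] = s and [I⁻] = 3s.
Ksp = [Bi³⁺][I⁻]^3 = s · (3s)^3 = 27s^4 = 1.68×10⁻¹⁸
s = 1.58×10⁻⁵ mol L⁻¹
[I⁻] = 3s = 4.74×10⁻⁵ mol L⁻¹

4.74×10⁻⁵ M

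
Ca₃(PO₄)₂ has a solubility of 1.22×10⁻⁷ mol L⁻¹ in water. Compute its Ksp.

Ca₃(PO₄)₂(s) ⇌ 3 Ca²⁺(aq) + 2 PO₄³⁻(aq)
Call the molar solubility s, so that [Ca²⁺] = 3s and [PO₄³⁻] = 2s.
Ksp = [Ca²⁺]^3[PO₄³⁻]^2 = (3s)^3 · (2s)^2 = 108s^5
Ksp = 108 × (1.22×10⁻⁷)^5 = 2.92×10⁻³³

Ksp = 2.92×10⁻³³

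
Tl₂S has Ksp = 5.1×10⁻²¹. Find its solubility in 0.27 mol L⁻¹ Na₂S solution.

6.9×10⁻¹¹ M

Tl₂S(s) ⇌ 2 Tl⁺(aq) + S²⁻(aq)
The solution already contains S²⁻ at 0.27 mol L⁻¹. Let s be the molar solubility of Tl₂S.
[S²⁻] ≈ 0.27 mol L⁻¹ (common ion dominates); [Tl⁺] = 2s.
Ksp = [Tl⁺]^2[S²⁻] = (2s)^2(0.27)
(2s)^2 = 5.1×10⁻²¹ / (0.27) = 1.9×10⁻²⁰
s = 6.9×10⁻¹¹ mol L⁻¹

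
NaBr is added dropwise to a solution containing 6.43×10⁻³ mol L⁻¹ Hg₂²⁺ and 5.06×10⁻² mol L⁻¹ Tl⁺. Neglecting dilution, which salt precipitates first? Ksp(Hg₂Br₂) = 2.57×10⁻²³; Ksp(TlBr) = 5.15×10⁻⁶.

Hg₂Br₂

Precipitation begins when Q = Ksp.
For Hg₂Br₂: [Br⁻] = (Ksp/[Hg₂²⁺])^(1/2) = 6.32×10⁻¹¹ mol L⁻¹
For TlBr: [Br⁻] = (Ksp/[Tl⁺]) = 1.02×10⁻⁴ mol L⁻¹
Hg₂Br₂ requires the lower [Br⁻], so it precipitates first.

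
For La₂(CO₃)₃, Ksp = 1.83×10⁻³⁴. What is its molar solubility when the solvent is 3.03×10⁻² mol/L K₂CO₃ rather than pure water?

La₂(CO₃)₃(s) ⇌ 2 La³⁺(aq) + 3 CO₃²⁻(aq)
With CO₃²⁻ already at 3.03×10⁻² mol/L and s small, take [CO₃²⁻] ≈ 3.03×10⁻² mol/L and [La³⁺] = 2s.
Ksp = [La³⁺]^2[CO₃²⁻]^3 = (2s)^2(3.03×10⁻²)^3
(2s)^2 = 1.83×10⁻³⁴ / (3.03×10⁻²)^3 = 6.58×10⁻³⁰
s = 1.28×10⁻¹⁵ mol/L

1.28×10⁻¹⁵ M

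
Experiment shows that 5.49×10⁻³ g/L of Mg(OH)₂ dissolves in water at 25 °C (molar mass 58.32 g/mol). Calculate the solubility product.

Molar solubility s = (5.49×10⁻³ g/L) / (58.32 g/mol) = 9.4136×10⁻⁵ mol/L
Mg(OH)₂(s) ⇌ Mg²⁺(aq) + 2 OH⁻(aq)
With molar solubility s: [Mg²⁺] = s, [OH⁻] = 2s.
Ksp = [Mg²⁺][OH⁻]^2 = s · (2s)^2 = 4s^3
Ksp = 4 × (9.4136×10⁻⁵)^3 = 3.34×10⁻¹²

Ksp = 3.34×10⁻¹²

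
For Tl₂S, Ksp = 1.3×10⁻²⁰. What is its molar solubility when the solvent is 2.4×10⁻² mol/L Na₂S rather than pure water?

3.7×10⁻¹⁰ M

Tl₂S(s) ⇌ 2 Tl⁺(aq) + S²⁻(aq)
S²⁻ is already present at 2.4×10⁻² mol/L. If s mol/L of Tl₂S dissolves, [Tl⁺] = 2s while [S²⁻] ≈ 2.4×10⁻² mol/L.
Ksp = [Tl⁺]^2[S²⁻] = (2s)^2(2.4×10⁻²)
(2s)^2 = 1.3×10⁻²⁰ / (2.4×10⁻²) = 5.4×10⁻¹⁹
s = 3.7×10⁻¹⁰ mol/L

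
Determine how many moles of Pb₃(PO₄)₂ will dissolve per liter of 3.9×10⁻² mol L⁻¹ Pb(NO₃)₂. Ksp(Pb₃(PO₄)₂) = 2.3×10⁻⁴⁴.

Pb₃(PO₄)₂(s) ⇌ 3 Pb²⁺(aq) + 2 PO₄³⁻(aq)
With Pb²⁺ already at 3.9×10⁻² mol L⁻¹ and s small, take [Pb²⁺] ≈ 3.9×10⁻² mol L⁻¹ and [PO₄³⁻] = 2s.
Ksp = [Pb²⁺]^3[PO₄³⁻]^2 = (3.9×10⁻²)^3(2s)^2
(2s)^2 = 2.3×10⁻⁴⁴ / (3.9×10⁻²)^3 = 3.9×10⁻⁴⁰
s = 9.8×10⁻²¹ mol L⁻¹

9.8×10⁻²¹ M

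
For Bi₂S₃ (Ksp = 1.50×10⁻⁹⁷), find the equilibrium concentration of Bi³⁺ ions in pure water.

Bi₂S₃(s) ⇌ 2 Bi³⁺(aq) + 3 S²⁻(aq)
Let s be the molar solubility. Then [Bi³⁺] = 2s and [S²⁻] = 3s.
Ksp = [Bi³⁺]^2[S²⁻]^3 = (2s)^2 · (3s)^3 = 108s^5 = 1.50×10⁻⁹⁷
s = 1.69×10⁻²⁰ mol/L
[Bi³⁺] = 2s = 3.39×10⁻²⁰ mol/L

3.39×10⁻²⁰ M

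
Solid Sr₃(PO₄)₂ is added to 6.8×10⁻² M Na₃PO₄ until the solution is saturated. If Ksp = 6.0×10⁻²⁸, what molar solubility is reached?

1.7×10⁻⁹ M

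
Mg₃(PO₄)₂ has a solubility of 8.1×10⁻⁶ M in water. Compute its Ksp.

Ksp = 3.8×10⁻²⁴

Mg₃(PO₄)₂(s) ⇌ 3 Mg²⁺(aq) + 2 PO₄³⁻(aq)
Call the molar solubility s, so that [Mg²⁺] = 3s and [PO₄³⁻] = 2s.
Ksp = [Mg²⁺]^3[PO₄³⁻]^2 = (3s)^3 · (2s)^2 = 108s^5
Ksp = 108 × (8.1×10⁻⁶)^5 = 3.8×10⁻²⁴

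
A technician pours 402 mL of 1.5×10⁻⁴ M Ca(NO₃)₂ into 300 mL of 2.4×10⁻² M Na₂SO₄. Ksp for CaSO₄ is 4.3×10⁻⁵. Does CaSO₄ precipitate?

No

The combined volume is 702 mL.
[Ca²⁺] = (1.5×10⁻⁴)(402)/702 = 8.6×10⁻⁵ M
[SO₄²⁻] = (2.4×10⁻²)(300)/702 = 1.0×10⁻² M
Q = [Ca²⁺][SO₄²⁻] = 8.8×10⁻⁷
Since Q (8.8×10⁻⁷) is less than Ksp (4.3×10⁻⁵), no CaSO₄ precipitates.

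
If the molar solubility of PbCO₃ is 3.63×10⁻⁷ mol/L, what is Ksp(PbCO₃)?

Ksp = 1.32×10⁻¹³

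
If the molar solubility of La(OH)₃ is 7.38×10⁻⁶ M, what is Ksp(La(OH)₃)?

Ksp = 8.01×10⁻²⁰

La(OH)₃(s) ⇌ La³⁺(aq) + 3 OH⁻(aq)
Call the molar solubility s, so that [La³⁺] = s and [OH⁻] = 3s.
Ksp = [La³⁺][OH⁻]^3 = s · (3s)^3 = 27s^4
Ksp = 27 × (7.38×10⁻⁶)^4 = 8.01×10⁻²⁰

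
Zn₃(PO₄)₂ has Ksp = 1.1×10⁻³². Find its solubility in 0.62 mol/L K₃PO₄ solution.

Zn₃(PO₄)₂(s) ⇌ 3 Zn²⁺(aq) + 2 PO₄³⁻(aq)
The solution already contains PO₄³⁻ at 0.62 mol/L. Let s be the molar solubility of Zn₃(PO₄)₂.
[PO₄³⁻] ≈ 0.62 mol/L (common ion dominates); [Zn²⁺] = 3s.
Ksp = [Zn²⁺]^3[PO₄³⁻]^2 = (3s)^3(0.62)^2
(3s)^3 = 1.1×10⁻³² / (0.62)^2 = 2.9×10⁻³²
s = 1.0×10⁻¹¹ mol/L

1.0×10⁻¹¹ M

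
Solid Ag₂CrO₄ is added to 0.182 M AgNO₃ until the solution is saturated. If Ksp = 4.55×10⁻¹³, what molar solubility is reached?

1.37×10⁻¹¹ M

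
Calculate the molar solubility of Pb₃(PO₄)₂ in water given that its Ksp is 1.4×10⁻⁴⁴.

6.6×10⁻¹⁰ M

Pb₃(PO₄)₂(s) ⇌ 3 Pb²⁺(aq) + 2 PO₄³⁻(aq)
If s mol/L of Pb₃(PO₄)₂ dissolves, [Pb²⁺] = 3s and [PO₄³⁻] = 2s.
Ksp = [Pb²⁺]^3[PO₄³⁻]^2 = (3s)^3 · (2s)^2 = 108s^5
108s^5 = 1.4×10⁻⁴⁴  ⇒  s^5 = 1.3×10⁻⁴⁶
s = (1.3×10⁻⁴⁶)^(1/5) = 6.6×10⁻¹⁰ mol L⁻¹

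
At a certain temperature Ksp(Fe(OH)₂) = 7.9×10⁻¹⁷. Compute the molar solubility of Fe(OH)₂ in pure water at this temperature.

2.7×10⁻⁶ M

Fe(OH)₂(s) ⇌ Fe²⁺(aq) + 2 OH⁻(aq)
If s mol/L of Fe(OH)₂ dissolves, [Fe²⁺] = s and [OH⁻] = 2s.
Ksp = [Fe²⁺][OH⁻]^2 = s · (2s)^2 = 4s^3
4s^3 = 7.9×10⁻¹⁷  ⇒  s^3 = 2.0×10⁻¹⁷
s = (2.0×10⁻¹⁷)^(1/3) = 2.7×10⁻⁶ M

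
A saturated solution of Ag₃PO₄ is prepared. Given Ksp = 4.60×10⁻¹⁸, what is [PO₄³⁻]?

2.03×10⁻⁵ M

Ag₃PO₄(s) ⇌ 3 Ag⁺(aq) + PO₄³⁻(aq)
For each mole of Ag₃PO₄ that dissolves per liter, [Ag⁺] = 3s and [PO₄³⁻] = s; let s denote this solubility.
Ksp = [Ag⁺]^3[PO₄³⁻] = (3s)^3 · s = 27s^4 = 4.60×10⁻¹⁸
s = 2.03×10⁻⁵ mol L⁻¹
[PO₄³⁻] = s = 2.03×10⁻⁵ mol L⁻¹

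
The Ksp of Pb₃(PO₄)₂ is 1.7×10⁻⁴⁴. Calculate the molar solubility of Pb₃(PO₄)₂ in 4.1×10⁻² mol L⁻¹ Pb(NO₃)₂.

7.9×10⁻²¹ M

Pb₃(PO₄)₂(s) ⇌ 3 Pb²⁺(aq) + 2 PO₄³⁻(aq)
The solution already contains Pb²⁺ at 4.1×10⁻² mol L⁻¹. Let s be the molar solubility of Pb₃(PO₄)₂.
[Pb²⁺] ≈ 4.1×10⁻² mol L⁻¹ (common ion dominates); [PO₄³⁻] = 2s.
Ksp = [Pb²⁺]^3[PO₄³⁻]^2 = (4.1×10⁻²)^3(2s)^2
(2s)^2 = 1.7×10⁻⁴⁴ / (4.1×10⁻²)^3 = 2.5×10⁻⁴⁰
s = 7.9×10⁻²¹ mol L⁻¹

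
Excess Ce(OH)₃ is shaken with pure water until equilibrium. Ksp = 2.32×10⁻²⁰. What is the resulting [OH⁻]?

1.62×10⁻⁵ M

Ce(OH)₃(s) ⇌ Ce³⁺(aq) + 3 OH⁻(aq)
If s mol/L of Ce(OH)₃ dissolves, [Ce³⁺] = s and [OH⁻] = 3s.
Ksp = [Ce³⁺][OH⁻]^3 = s · (3s)^3 = 27s^4 = 2.32×10⁻²⁰
s = 5.41×10⁻⁶ mol L⁻¹
[OH⁻] = 3s = 1.62×10⁻⁵ mol L⁻¹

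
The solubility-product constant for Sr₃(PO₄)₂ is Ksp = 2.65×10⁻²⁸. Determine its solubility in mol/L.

Sr₃(PO₄)₂(s) ⇌ 3 Sr²⁺(aq) + 2 PO₄³⁻(aq)
If s mol/L of Sr₃(PO₄)₂ dissolves, [Sr²⁺] = 3s and [PO₄³⁻] = 2s.
Ksp = [Sr²⁺]^3[PO₄³⁻]^2 = (3s)^3 · (2s)^2 = 108s^5
108s^5 = 2.65×10⁻²⁸  ⇒  s^5 = 2.45×10⁻³⁰
s = (2.45×10⁻³⁰)^(1/5) = 1.20×10⁻⁶ mol/L

1.20×10⁻⁶ M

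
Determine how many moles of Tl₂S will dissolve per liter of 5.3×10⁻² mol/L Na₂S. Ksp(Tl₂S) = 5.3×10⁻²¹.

Tl₂S(s) ⇌ 2 Tl⁺(aq) + S²⁻(aq)
With S²⁻ already at 5.3×10⁻² mol/L and s small, take [S²⁻] ≈ 5.3×10⁻² mol/L and [Tl⁺] = 2s.
Ksp = [Tl⁺]^2[S²⁻] = (2s)^2(5.3×10⁻²)
(2s)^2 = 5.3×10⁻²¹ / (5.3×10⁻²) = 1.0×10⁻¹⁹
s = 1.6×10⁻¹⁰ mol/L

1.6×10⁻¹⁰ M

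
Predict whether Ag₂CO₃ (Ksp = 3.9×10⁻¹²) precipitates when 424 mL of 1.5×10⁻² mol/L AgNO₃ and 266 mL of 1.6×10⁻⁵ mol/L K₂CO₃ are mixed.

Yes

Total volume after mixing = 424 + 266 = 690 mL.
[Ag⁺] = (1.5×10⁻²)(424)/690 = 9.2×10⁻³ mol/L
[CO₃²⁻] = (1.6×10⁻⁵)(266)/690 = 6.2×10⁻⁶ mol/L
Q = [Ag⁺]^2[CO₃²⁻] = 5.2×10⁻¹⁰
Since Q (5.2×10⁻¹⁰) exceeds Ksp (3.9×10⁻¹²), Ag₂CO₃ will precipitate.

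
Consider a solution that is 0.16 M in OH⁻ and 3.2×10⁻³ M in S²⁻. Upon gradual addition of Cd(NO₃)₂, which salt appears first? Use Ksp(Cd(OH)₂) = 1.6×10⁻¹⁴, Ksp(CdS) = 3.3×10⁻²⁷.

CdS

The threshold for precipitation is Q = Ksp.
For Cd(OH)₂: [Cd²⁺] = (Ksp/[OH⁻]^2) = 6.3×10⁻¹³ M
For CdS: [Cd²⁺] = (Ksp/[S²⁻]) = 1.0×10⁻²⁴ M
Since CdS needs less Cd²⁺ to reach saturation, it precipitates first.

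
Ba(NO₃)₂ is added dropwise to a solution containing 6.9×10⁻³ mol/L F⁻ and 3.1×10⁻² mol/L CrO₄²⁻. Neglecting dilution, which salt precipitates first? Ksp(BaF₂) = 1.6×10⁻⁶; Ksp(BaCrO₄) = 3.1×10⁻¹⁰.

Precipitation of each salt begins when its ion product equals Ksp.
For BaF₂: [Ba²⁺] = (Ksp/[F⁻]^2) = 3.4×10⁻² mol/L
For BaCrO₄: [Ba²⁺] = (Ksp/[CrO₄²⁻]) = 1.0×10⁻⁸ mol/L
BaCrO₄ requires the lower [Ba²⁺], so it precipitates first.

BaCrO₄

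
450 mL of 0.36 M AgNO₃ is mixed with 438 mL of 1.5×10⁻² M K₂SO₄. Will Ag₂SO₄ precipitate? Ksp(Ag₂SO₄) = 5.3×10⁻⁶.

Yes

Total volume after mixing = 450 + 438 = 888 mL.
[Ag⁺] = (0.36)(450)/888 = 0.18 M
[SO₄²⁻] = (1.5×10⁻²)(438)/888 = 7.4×10⁻³ M
Q = [Ag⁺]^2[SO₄²⁻] = 2.5×10⁻⁴
Q = 2.5×10⁻⁴ > Ksp = 5.3×10⁻⁶, so the solution is supersaturated and Ag₂SO₄ precipitates.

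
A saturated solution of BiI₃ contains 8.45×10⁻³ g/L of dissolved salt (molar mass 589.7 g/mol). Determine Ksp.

Ksp = 1.14×10⁻¹⁸

Molar solubility s = (8.45×10⁻³ g/L) / (589.7 g/mol) = 1.4329×10⁻⁵ mol/L
BiI₃(s) ⇌ Bi³⁺(aq) + 3 I⁻(aq)
Let s be the molar solubility. Then [Bi³⁺] = s and [I⁻] = 3s.
Ksp = [Bi³⁺][I⁻]^3 = s · (3s)^3 = 27s^4
Ksp = 27 × (1.4329×10⁻⁵)^4 = 1.14×10⁻¹⁸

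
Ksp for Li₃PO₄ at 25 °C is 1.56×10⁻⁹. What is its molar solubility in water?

Li₃PO₄(s) ⇌ 3 Li⁺(aq) + PO₄³⁻(aq)
Call the molar solubility s, so that [Li⁺] = 3s and [PO₄³⁻] = s.
Ksp = [Li⁺]^3[PO₄³⁻] = (3s)^3 · s = 27s^4
27s^4 = 1.56×10⁻⁹  ⇒  s^4 = 5.78×10⁻¹¹
s = 2.76×10⁻³ M

2.76×10⁻³ M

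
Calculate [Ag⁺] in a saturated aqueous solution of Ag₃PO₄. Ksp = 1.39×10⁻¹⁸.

4.52×10⁻⁵ M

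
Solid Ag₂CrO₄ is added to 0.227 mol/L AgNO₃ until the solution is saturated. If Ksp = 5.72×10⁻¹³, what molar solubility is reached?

Ag₂CrO₄(s) ⇌ 2 Ag⁺(aq) + CrO₄²⁻(aq)
Let s be the solubility of Ag₂CrO₄ here. The common ion gives [Ag⁺] ≈ 0.227 mol/L, and [CrO₄²⁻] = s.
Ksp = [Ag⁺]^2[CrO₄²⁻] = (0.227)^2s
s = 5.72×10⁻¹³ / (0.227)^2 = 1.11×10⁻¹¹
s = 1.11×10⁻¹¹ mol/L

1.11×10⁻¹¹ M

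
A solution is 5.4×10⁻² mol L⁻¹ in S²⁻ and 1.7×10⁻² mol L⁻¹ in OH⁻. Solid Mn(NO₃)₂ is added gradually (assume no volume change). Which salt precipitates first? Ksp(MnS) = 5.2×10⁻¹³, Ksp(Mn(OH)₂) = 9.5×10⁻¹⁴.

The threshold for precipitation is Q = Ksp.
For MnS: [Mn²⁺] = (Ksp/[S²⁻]) = 9.6×10⁻¹² mol L⁻¹
For Mn(OH)₂: [Mn²⁺] = (Ksp/[OH⁻]^2) = 3.3×10⁻¹⁰ mol L⁻¹
The smaller threshold [Mn²⁺] is reached first, so MnS precipitates first.

MnS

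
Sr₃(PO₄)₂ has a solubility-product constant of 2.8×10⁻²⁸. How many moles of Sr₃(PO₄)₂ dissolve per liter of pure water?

Sr₃(PO₄)₂(s) ⇌ 3 Sr²⁺(aq) + 2 PO₄³⁻(aq)
For each mole of Sr₃(PO₄)₂ that dissolves per liter, [Sr²⁺] = 3s and [PO₄³⁻] = 2s; let s denote this solubility.
Ksp = [Sr²⁺]^3[PO₄³⁻]^2 = (3s)^3 · (2s)^2 = 108s^5
108s^5 = 2.8×10⁻²⁸  ⇒  s^5 = 2.6×10⁻³⁰
s = 1.2×10⁻⁶ mol L⁻¹

1.2×10⁻⁶ M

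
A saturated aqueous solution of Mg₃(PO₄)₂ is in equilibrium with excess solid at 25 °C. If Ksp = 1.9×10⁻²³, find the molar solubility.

1.1×10⁻⁵ M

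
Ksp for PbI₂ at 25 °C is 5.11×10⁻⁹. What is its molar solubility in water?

PbI₂(s) ⇌ Pb²⁺(aq) + 2 I⁻(aq)
Call the molar solubility s, so that [Pb²⁺] = s and [I⁻] = 2s.
Ksp = [Pb²⁺][I⁻]^2 = s · (2s)^2 = 4s^3
4s^3 = 5.11×10⁻⁹  ⇒  s^3 = 1.28×10⁻⁹
s = 1.09×10⁻³ M

1.09×10⁻³ M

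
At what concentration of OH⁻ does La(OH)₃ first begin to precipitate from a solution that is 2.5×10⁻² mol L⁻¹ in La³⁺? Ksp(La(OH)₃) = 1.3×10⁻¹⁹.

1.7×10⁻⁶ M

The threshold for precipitation is Q = Ksp.
La(OH)₃(s) ⇌ La³⁺(aq) + 3 OH⁻(aq)
Ksp = [La³⁺][OH⁻]^3 = [OH⁻]^3(2.5×10⁻²)
[OH⁻]^3 = 1.3×10⁻¹⁹ / (2.5×10⁻²) = 5.2×10⁻¹⁸
[OH⁻] = 1.7×10⁻⁶ mol L⁻¹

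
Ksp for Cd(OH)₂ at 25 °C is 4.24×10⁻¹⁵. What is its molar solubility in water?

Cd(OH)₂(s) ⇌ Cd²⁺(aq) + 2 OH⁻(aq)
If s mol/L of Cd(OH)₂ dissolves, [Cd²⁺] = s and [OH⁻] = 2s.
Ksp = [Cd²⁺][OH⁻]^2 = s · (2s)^2 = 4s^3
4s^3 = 4.24×10⁻¹⁵  ⇒  s^3 = 1.06×10⁻¹⁵
s = 1.02×10⁻⁵ mol/L

1.02×10⁻⁵ M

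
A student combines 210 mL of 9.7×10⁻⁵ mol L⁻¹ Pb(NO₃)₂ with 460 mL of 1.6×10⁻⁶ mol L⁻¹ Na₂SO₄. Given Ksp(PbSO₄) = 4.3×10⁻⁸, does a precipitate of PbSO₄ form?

No

After mixing, V = 210 mL + 460 mL = 670 mL.
[Pb²⁺] = (9.7×10⁻⁵)(210)/670 = 3.0×10⁻⁵ mol L⁻¹
[SO₄²⁻] = (1.6×10⁻⁶)(460)/670 = 1.1×10⁻⁶ mol L⁻¹
Q = [Pb²⁺][SO₄²⁻] = 3.3×10⁻¹¹
Q < Ksp (3.3×10⁻¹¹ vs 4.3×10⁻⁸); the solution remains unsaturated and no precipitate forms.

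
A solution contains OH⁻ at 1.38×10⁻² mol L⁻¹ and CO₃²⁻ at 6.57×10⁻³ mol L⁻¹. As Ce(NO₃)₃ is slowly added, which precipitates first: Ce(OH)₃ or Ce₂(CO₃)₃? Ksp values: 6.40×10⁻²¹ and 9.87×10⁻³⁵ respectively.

Precipitation begins when Q = Ksp.
For Ce(OH)₃: [Ce³⁺] = (Ksp/[OH⁻]^3) = 2.44×10⁻¹⁵ mol L⁻¹
For Ce₂(CO₃)₃: [Ce³⁺] = (Ksp/[CO₃²⁻]^3)^(1/2) = 1.87×10⁻¹⁴ mol L⁻¹
Ce(OH)₃ requires the lower [Ce³⁺], so it precipitates first.

Ce(OH)₃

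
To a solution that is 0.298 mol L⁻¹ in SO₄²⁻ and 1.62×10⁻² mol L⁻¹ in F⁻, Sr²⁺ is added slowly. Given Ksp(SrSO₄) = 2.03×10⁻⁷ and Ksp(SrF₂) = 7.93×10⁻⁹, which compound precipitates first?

A salt starts to precipitate once the ion product Q reaches its Ksp.
For SrSO₄: [Sr²⁺] = (Ksp/[SO₄²⁻]) = 6.81×10⁻⁷ mol L⁻¹
For SrF₂: [Sr²⁺] = (Ksp/[F⁻]^2) = 3.02×10⁻⁵ mol L⁻¹
SrSO₄ requires the lower [Sr²⁺], so it precipitates first.

SrSO₄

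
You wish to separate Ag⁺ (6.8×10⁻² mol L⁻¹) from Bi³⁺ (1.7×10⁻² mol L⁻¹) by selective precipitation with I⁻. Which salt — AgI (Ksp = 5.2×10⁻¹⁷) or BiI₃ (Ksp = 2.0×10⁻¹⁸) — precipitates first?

AgI

Precipitation begins when Q = Ksp.
For AgI: [I⁻] = (Ksp/[Ag⁺]) = 7.6×10⁻¹⁶ mol L⁻¹
For BiI₃: [I⁻] = (Ksp/[Bi³⁺])^(1/3) = 4.9×10⁻⁶ mol L⁻¹
Since AgI needs less I⁻ to reach saturation, it precipitates first.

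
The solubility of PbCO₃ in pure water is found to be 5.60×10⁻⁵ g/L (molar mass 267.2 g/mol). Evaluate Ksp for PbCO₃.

Molar solubility s = (5.60×10⁻⁵ g/L) / (267.2 g/mol) = 2.0958×10⁻⁷ mol/L
PbCO₃(s) ⇌ Pb²⁺(aq) + CO₃²⁻(aq)
With molar solubility s: [Pb²⁺] = s, [CO₃²⁻] = s.
Ksp = [Pb²⁺][CO₃²⁻] = s · s = s^2
Ksp = (2.0958×10⁻⁷)^2 = 4.39×10⁻¹⁴

Ksp = 4.39×10⁻¹⁴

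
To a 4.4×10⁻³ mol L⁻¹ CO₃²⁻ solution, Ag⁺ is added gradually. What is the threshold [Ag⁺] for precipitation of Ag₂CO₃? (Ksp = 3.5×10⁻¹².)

2.8×10⁻⁵ M

The threshold for precipitation is Q = Ksp.
Ag₂CO₃(s) ⇌ 2 Ag⁺(aq) + CO₃²⁻(aq)
Ksp = [Ag⁺]^2[CO₃²⁻] = [Ag⁺]^2(4.4×10⁻³)
[Ag⁺]^2 = 3.5×10⁻¹² / (4.4×10⁻³) = 8.0×10⁻¹⁰
[Ag⁺] = 2.8×10⁻⁵ mol L⁻¹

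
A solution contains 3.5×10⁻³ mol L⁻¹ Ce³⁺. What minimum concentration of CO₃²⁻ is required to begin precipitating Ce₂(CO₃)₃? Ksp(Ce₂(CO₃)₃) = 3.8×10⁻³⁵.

The threshold for precipitation is Q = Ksp.
Ce₂(CO₃)₃(s) ⇌ 2 Ce³⁺(aq) + 3 CO₃²⁻(aq)
Ksp = [Ce³⁺]^2[CO₃²⁻]^3 = [CO₃²⁻]^3(3.5×10⁻³)^2
[CO₃²⁻]^3 = 3.8×10⁻³⁵ / (3.5×10⁻³)^2 = 3.1×10⁻³⁰
[CO₃²⁻] = 1.5×10⁻¹⁰ mol L⁻¹

1.5×10⁻¹⁰ M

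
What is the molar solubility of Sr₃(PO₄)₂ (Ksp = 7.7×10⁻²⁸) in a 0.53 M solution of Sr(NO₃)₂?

3.6×10⁻¹⁴ M

Sr₃(PO₄)₂(s) ⇌ 3 Sr²⁺(aq) + 2 PO₄³⁻(aq)
Sr²⁺ is already present at 0.53 M. If s mol/L of Sr₃(PO₄)₂ dissolves, [PO₄³⁻] = 2s while [Sr²⁺] ≈ 0.53 M.
Ksp = [Sr²⁺]^3[PO₄³⁻]^2 = (0.53)^3(2s)^2
(2s)^2 = 7.7×10⁻²⁸ / (0.53)^3 = 5.2×10⁻²⁷
s = 3.6×10⁻¹⁴ M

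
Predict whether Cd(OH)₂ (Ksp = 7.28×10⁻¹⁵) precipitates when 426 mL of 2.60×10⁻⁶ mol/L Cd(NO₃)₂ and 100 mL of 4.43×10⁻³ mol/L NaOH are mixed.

Total volume after mixing = 426 + 100 = 526 mL.
[Cd²⁺] = (2.60×10⁻⁶)(426)/526 = 2.11×10⁻⁶ mol/L
[OH⁻] = (4.43×10⁻³)(100)/526 = 8.42×10⁻⁴ mol/L
Q = [Cd²⁺][OH⁻]^2 = 1.49×10⁻¹²
Since Q (1.49×10⁻¹²) exceeds Ksp (7.28×10⁻¹⁵), Cd(OH)₂ will precipitate.

Yes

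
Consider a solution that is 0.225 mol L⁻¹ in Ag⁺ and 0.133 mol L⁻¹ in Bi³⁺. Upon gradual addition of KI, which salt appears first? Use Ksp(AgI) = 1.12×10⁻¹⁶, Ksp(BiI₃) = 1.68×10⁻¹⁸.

AgI

The threshold for precipitation is Q = Ksp.
For AgI: [I⁻] = (Ksp/[Ag⁺]) = 4.98×10⁻¹⁶ mol L⁻¹
For BiI₃: [I⁻] = (Ksp/[Bi³⁺])^(1/3) = 2.33×10⁻⁶ mol L⁻¹
The smaller threshold [I⁻] is reached first, so AgI precipitates first.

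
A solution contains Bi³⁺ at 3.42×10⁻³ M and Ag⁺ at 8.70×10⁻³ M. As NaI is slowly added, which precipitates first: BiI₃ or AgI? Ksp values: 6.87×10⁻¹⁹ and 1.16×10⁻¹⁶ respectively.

Precipitation begins when Q = Ksp.
For BiI₃: [I⁻] = (Ksp/[Bi³⁺])^(1/3) = 5.86×10⁻⁶ M
For AgI: [I⁻] = (Ksp/[Ag⁺]) = 1.33×10⁻¹⁴ M
Since AgI needs less I⁻ to reach saturation, it precipitates first.

AgI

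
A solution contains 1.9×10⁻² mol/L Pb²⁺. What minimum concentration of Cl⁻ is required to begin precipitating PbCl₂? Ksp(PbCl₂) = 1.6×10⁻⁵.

2.9×10⁻² M

A salt starts to precipitate once the ion product Q reaches its Ksp.
PbCl₂(s) ⇌ Pb²⁺(aq) + 2 Cl⁻(aq)
Ksp = [Pb²⁺][Cl⁻]^2 = [Cl⁻]^2(1.9×10⁻²)
[Cl⁻]^2 = 1.6×10⁻⁵ / (1.9×10⁻²) = 8.4×10⁻⁴
[Cl⁻] = 2.9×10⁻² mol/L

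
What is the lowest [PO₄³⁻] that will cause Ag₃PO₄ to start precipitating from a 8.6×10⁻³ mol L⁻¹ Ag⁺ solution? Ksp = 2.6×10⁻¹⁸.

4.1×10⁻¹² M

Each salt precipitates once Q = Ksp for that salt.
Ag₃PO₄(s) ⇌ 3 Ag⁺(aq) + PO₄³⁻(aq)
Ksp = [Ag⁺]^3[PO₄³⁻] = [PO₄³⁻](8.6×10⁻³)^3
[PO₄³⁻] = 2.6×10⁻¹⁸ / (8.6×10⁻³)^3 = 4.1×10⁻¹²
[PO₄³⁻] = 4.1×10⁻¹² mol L⁻¹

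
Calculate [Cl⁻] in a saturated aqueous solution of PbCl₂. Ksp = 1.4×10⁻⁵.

3.0×10⁻² M

PbCl₂(s) ⇌ Pb²⁺(aq) + 2 Cl⁻(aq)
For each mole of PbCl₂ that dissolves per liter, [Pb²⁺] = s and [Cl⁻] = 2s; let s denote this solubility.
Ksp = [Pb²⁺][Cl⁻]^2 = s · (2s)^2 = 4s^3 = 1.4×10⁻⁵
s = 1.5×10⁻² M
[Cl⁻] = 2s = 3.0×10⁻² M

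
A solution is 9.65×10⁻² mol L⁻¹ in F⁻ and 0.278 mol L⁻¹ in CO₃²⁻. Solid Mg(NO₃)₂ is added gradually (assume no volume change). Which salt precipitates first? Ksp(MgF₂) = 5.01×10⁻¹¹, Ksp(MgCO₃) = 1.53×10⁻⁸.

MgF₂

The threshold for precipitation is Q = Ksp.
For MgF₂: [Mg²⁺] = (Ksp/[F⁻]^2) = 5.38×10⁻⁹ mol L⁻¹
For MgCO₃: [Mg²⁺] = (Ksp/[CO₃²⁻]) = 5.50×10⁻⁸ mol L⁻¹
The smaller threshold [Mg²⁺] is reached first, so MgF₂ precipitates first.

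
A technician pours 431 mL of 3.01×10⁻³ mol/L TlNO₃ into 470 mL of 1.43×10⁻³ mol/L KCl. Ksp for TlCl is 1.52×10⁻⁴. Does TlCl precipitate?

No

After mixing, V = 431 mL + 470 mL = 901 mL.
[Tl⁺] = (3.01×10⁻³)(431)/901 = 1.44×10⁻³ mol/L
[Cl⁻] = (1.43×10⁻³)(470)/901 = 7.46×10⁻⁴ mol/L
Q = [Tl⁺][Cl⁻] = 1.07×10⁻⁶
Q = 1.07×10⁻⁶ < Ksp = 1.52×10⁻⁴, so the solution is unsaturated and no precipitate forms.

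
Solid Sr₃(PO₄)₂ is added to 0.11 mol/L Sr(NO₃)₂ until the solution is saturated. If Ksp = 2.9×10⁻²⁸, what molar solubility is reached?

Sr₃(PO₄)₂(s) ⇌ 3 Sr²⁺(aq) + 2 PO₄³⁻(aq)
The solution already contains Sr²⁺ at 0.11 mol/L. Let s be the molar solubility of Sr₃(PO₄)₂.
[Sr²⁺] ≈ 0.11 mol/L (common ion dominates); [PO₄³⁻] = 2s.
Ksp = [Sr²⁺]^3[PO₄³⁻]^2 = (0.11)^3(2s)^2
(2s)^2 = 2.9×10⁻²⁸ / (0.11)^3 = 2.2×10⁻²⁵
s = 2.3×10⁻¹³ mol/L

2.3×10⁻¹³ M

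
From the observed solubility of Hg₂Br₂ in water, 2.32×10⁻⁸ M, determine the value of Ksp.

Ksp = 4.99×10⁻²³

Hg₂Br₂(s) ⇌ Hg₂²⁺(aq) + 2 Br⁻(aq)
Call the molar solubility s, so that [Hg₂²⁺] = s and [Br⁻] = 2s.
Ksp = [Hg₂²⁺][Br⁻]^2 = s · (2s)^2 = 4s^3
Ksp = 4 × (2.32×10⁻⁸)^3 = 4.99×10⁻²³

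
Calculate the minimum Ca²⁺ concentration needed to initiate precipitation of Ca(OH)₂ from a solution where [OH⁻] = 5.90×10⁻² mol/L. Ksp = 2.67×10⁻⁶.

7.67×10⁻⁴ M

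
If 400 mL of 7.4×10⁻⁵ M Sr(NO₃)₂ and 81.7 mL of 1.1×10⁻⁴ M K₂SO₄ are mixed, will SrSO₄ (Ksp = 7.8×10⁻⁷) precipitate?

No

Total volume after mixing = 400 + 81.7 = 481.7 mL.
[Sr²⁺] = (7.4×10⁻⁵)(400)/481.7 = 6.1×10⁻⁵ M
[SO₄²⁻] = (1.1×10⁻⁴)(81.7)/481.7 = 1.9×10⁻⁵ M
Q = [Sr²⁺][SO₄²⁻] = 1.1×10⁻⁹
Q < Ksp (1.1×10⁻⁹ vs 7.8×10⁻⁷); the solution remains unsaturated and no precipitate forms.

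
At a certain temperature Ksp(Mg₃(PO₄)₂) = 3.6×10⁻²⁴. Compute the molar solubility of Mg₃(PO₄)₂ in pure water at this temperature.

8.0×10⁻⁶ M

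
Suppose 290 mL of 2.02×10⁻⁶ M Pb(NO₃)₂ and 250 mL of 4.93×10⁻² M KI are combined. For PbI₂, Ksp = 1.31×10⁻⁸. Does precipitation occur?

Total volume after mixing = 290 + 250 = 540 mL.
[Pb²⁺] = (2.02×10⁻⁶)(290)/540 = 1.08×10⁻⁶ M
[I⁻] = (4.93×10⁻²)(250)/540 = 2.28×10⁻² M
Q = [Pb²⁺][I⁻]^2 = 5.65×10⁻¹⁰
Q = 5.65×10⁻¹⁰ < Ksp = 1.31×10⁻⁸, so the solution is unsaturated and no precipitate forms.

No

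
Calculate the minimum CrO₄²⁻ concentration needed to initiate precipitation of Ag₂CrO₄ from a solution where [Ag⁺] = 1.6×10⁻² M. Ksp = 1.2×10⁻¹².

4.7×10⁻⁹ M

The threshold for precipitation is Q = Ksp.
Ag₂CrO₄(s) ⇌ 2 Ag⁺(aq) + CrO₄²⁻(aq)
Ksp = [Ag⁺]^2[CrO₄²⁻] = [CrO₄²⁻](1.6×10⁻²)^2
[CrO₄²⁻] = 1.2×10⁻¹² / (1.6×10⁻²)^2 = 4.7×10⁻⁹
[CrO₄²⁻] = 4.7×10⁻⁹ M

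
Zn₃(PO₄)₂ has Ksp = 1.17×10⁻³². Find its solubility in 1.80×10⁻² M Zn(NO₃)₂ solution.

Zn₃(PO₄)₂(s) ⇌ 3 Zn²⁺(aq) + 2 PO₄³⁻(aq)
Let s be the solubility of Zn₃(PO₄)₂ here. The common ion gives [Zn²⁺] ≈ 1.80×10⁻² M, and [PO₄³⁻] = 2s.
Ksp = [Zn²⁺]^3[PO₄³⁻]^2 = (1.80×10⁻²)^3(2s)^2
(2s)^2 = 1.17×10⁻³² / (1.80×10⁻²)^3 = 2.01×10⁻²⁷
s = 2.24×10⁻¹⁴ M

2.24×10⁻¹⁴ M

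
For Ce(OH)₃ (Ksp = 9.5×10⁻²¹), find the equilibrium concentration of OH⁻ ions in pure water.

1.3×10⁻⁵ M

Ce(OH)₃(s) ⇌ Ce³⁺(aq) + 3 OH⁻(aq)
For each mole of Ce(OH)₃ that dissolves per liter, [Ce³⁺] = s and [OH⁻] = 3s; let s denote this solubility.
Ksp = [Ce³⁺][OH⁻]^3 = s · (3s)^3 = 27s^4 = 9.5×10⁻²¹
s = 4.3×10⁻⁶ M
[OH⁻] = 3s = 1.3×10⁻⁵ M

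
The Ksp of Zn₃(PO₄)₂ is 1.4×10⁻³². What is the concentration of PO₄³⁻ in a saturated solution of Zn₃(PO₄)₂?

Zn₃(PO₄)₂(s) ⇌ 3 Zn²⁺(aq) + 2 PO₄³⁻(aq)
If s mol/L of Zn₃(PO₄)₂ dissolves, [Zn²⁺] = 3s and [PO₄³⁻] = 2s.
Ksp = [Zn²⁺]^3[PO₄³⁻]^2 = (3s)^3 · (2s)^2 = 108s^5 = 1.4×10⁻³²
s = 1.7×10⁻⁷ mol L⁻¹
[PO₄³⁻] = 2s = 3.3×10⁻⁷ mol L⁻¹

3.3×10⁻⁷ M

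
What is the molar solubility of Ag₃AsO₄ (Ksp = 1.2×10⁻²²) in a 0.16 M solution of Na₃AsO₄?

3.0×10⁻⁸ M

Ag₃AsO₄(s) ⇌ 3 Ag⁺(aq) + AsO₄³⁻(aq)
With AsO₄³⁻ already at 0.16 M and s small, take [AsO₄³⁻] ≈ 0.16 M and [Ag⁺] = 3s.
Ksp = [Ag⁺]^3[AsO₄³⁻] = (3s)^3(0.16)
(3s)^3 = 1.2×10⁻²² / (0.16) = 7.5×10⁻²²
s = 3.0×10⁻⁸ M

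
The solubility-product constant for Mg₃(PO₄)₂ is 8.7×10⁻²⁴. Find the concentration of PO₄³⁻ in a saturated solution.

Mg₃(PO₄)₂(s) ⇌ 3 Mg²⁺(aq) + 2 PO₄³⁻(aq)
For each mole of Mg₃(PO₄)₂ that dissolves per liter, [Mg²⁺] = 3s and [PO₄³⁻] = 2s; let s denote this solubility.
Ksp = [Mg²⁺]^3[PO₄³⁻]^2 = (3s)^3 · (2s)^2 = 108s^5 = 8.7×10⁻²⁴
s = 9.6×10⁻⁶ M
[PO₄³⁻] = 2s = 1.9×10⁻⁵ M

1.9×10⁻⁵ M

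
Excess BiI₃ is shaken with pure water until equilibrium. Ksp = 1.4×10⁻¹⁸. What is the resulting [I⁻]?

BiI₃(s) ⇌ Bi³⁺(aq) + 3 I⁻(aq)
Call the molar solubility s, so that [Bi³⁺] = s and [I⁻] = 3s.
Ksp = [Bi³⁺][I⁻]^3 = s · (3s)^3 = 27s^4 = 1.4×10⁻¹⁸
s = 1.5×10⁻⁵ M
[I⁻] = 3s = 4.5×10⁻⁵ M

4.5×10⁻⁵ M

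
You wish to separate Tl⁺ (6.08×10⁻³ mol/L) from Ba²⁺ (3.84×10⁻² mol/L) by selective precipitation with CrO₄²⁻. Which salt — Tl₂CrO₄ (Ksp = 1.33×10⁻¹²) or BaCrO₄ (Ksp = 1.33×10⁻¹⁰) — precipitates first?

Precipitation begins when Q = Ksp.
For Tl₂CrO₄: [CrO₄²⁻] = (Ksp/[Tl⁺]^2) = 3.60×10⁻⁸ mol/L
For BaCrO₄: [CrO₄²⁻] = (Ksp/[Ba²⁺]) = 3.46×10⁻⁹ mol/L
BaCrO₄ requires the lower [CrO₄²⁻], so it precipitates first.

BaCrO₄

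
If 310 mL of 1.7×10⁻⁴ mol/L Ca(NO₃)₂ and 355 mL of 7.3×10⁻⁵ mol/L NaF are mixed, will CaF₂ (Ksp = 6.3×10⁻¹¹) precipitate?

No

Total volume after mixing = 310 + 355 = 665 mL.
[Ca²⁺] = (1.7×10⁻⁴)(310)/665 = 7.9×10⁻⁵ mol/L
[F⁻] = (7.3×10⁻⁵)(355)/665 = 3.9×10⁻⁵ mol/L
Q = [Ca²⁺][F⁻]^2 = 1.2×10⁻¹³
Q = 1.2×10⁻¹³ < Ksp = 6.3×10⁻¹¹, so the solution is unsaturated and no precipitate forms.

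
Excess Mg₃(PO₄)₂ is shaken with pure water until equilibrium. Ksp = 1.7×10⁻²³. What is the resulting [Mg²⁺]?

3.3×10⁻⁵ M

Mg₃(PO₄)₂(s) ⇌ 3 Mg²⁺(aq) + 2 PO₄³⁻(aq)
Let s be the molar solubility. Then [Mg²⁺] = 3s and [PO₄³⁻] = 2s.
Ksp = [Mg²⁺]^3[PO₄³⁻]^2 = (3s)^3 · (2s)^2 = 108s^5 = 1.7×10⁻²³
s = 1.1×10⁻⁵ mol L⁻¹
[Mg²⁺] = 3s = 3.3×10⁻⁵ mol L⁻¹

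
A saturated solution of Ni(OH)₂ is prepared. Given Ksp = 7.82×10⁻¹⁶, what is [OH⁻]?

Ni(OH)₂(s) ⇌ Ni²⁺(aq) + 2 OH⁻(aq)
Call the molar solubility s, so that [Ni²⁺] = s and [OH⁻] = 2s.
Ksp = [Ni²⁺][OH⁻]^2 = s · (2s)^2 = 4s^3 = 7.82×10⁻¹⁶
s = 5.80×10⁻⁶ mol L⁻¹
[OH⁻] = 2s = 1.16×10⁻⁵ mol L⁻¹

1.16×10⁻⁵ M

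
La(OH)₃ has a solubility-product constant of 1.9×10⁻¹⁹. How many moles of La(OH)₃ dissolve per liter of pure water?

9.2×10⁻⁶ M

La(OH)₃(s) ⇌ La³⁺(aq) + 3 OH⁻(aq)
With molar solubility s: [La³⁺] = s, [OH⁻] = 3s.
Ksp = [La³⁺][OH⁻]^3 = s · (3s)^3 = 27s^4
27s^4 = 1.9×10⁻¹⁹  ⇒  s^4 = 7.0×10⁻²¹
s = (7.0×10⁻²¹)^(1/4) = 9.2×10⁻⁶ mol L⁻¹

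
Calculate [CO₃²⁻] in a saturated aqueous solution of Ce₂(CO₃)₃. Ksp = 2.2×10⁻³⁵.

1.4×10⁻⁷ M

Ce₂(CO₃)₃(s) ⇌ 2 Ce³⁺(aq) + 3 CO₃²⁻(aq)
If s mol/L of Ce₂(CO₃)₃ dissolves, [Ce³⁺] = 2s and [CO₃²⁻] = 3s.
Ksp = [Ce³⁺]^2[CO₃²⁻]^3 = (2s)^2 · (3s)^3 = 108s^5 = 2.2×10⁻³⁵
s = 4.6×10⁻⁸ mol/L
[CO₃²⁻] = 3s = 1.4×10⁻⁷ mol/L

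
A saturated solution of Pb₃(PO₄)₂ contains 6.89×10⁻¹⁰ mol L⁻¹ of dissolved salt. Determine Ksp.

Pb₃(PO₄)₂(s) ⇌ 3 Pb²⁺(aq) + 2 PO₄³⁻(aq)
Let s be the molar solubility. Then [Pb²⁺] = 3s and [PO₄³⁻] = 2s.
Ksp = [Pb²⁺]^3[PO₄³⁻]^2 = (3s)^3 · (2s)^2 = 108s^5
Ksp = 108 × (6.89×10⁻¹⁰)^5 = 1.68×10⁻⁴⁴

Ksp = 1.68×10⁻⁴⁴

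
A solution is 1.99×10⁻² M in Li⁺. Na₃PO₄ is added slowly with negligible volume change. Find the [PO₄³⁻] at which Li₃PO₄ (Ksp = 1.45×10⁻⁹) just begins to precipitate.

1.84×10⁻⁴ M

Each salt precipitates once Q = Ksp for that salt.
Li₃PO₄(s) ⇌ 3 Li⁺(aq) + PO₄³⁻(aq)
Ksp = [Li⁺]^3[PO₄³⁻] = [PO₄³⁻](1.99×10⁻²)^3
[PO₄³⁻] = 1.45×10⁻⁹ / (1.99×10⁻²)^3 = 1.84×10⁻⁴
[PO₄³⁻] = 1.84×10⁻⁴ M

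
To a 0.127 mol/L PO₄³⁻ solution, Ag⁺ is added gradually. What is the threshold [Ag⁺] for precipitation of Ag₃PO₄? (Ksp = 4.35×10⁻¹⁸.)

Each salt precipitates once Q = Ksp for that salt.
Ag₃PO₄(s) ⇌ 3 Ag⁺(aq) + PO₄³⁻(aq)
Ksp = [Ag⁺]^3[PO₄³⁻] = [Ag⁺]^3(0.127)
[Ag⁺]^3 = 4.35×10⁻¹⁸ / (0.127) = 3.43×10⁻¹⁷
[Ag⁺] = 3.25×10⁻⁶ mol/L

3.25×10⁻⁶ M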